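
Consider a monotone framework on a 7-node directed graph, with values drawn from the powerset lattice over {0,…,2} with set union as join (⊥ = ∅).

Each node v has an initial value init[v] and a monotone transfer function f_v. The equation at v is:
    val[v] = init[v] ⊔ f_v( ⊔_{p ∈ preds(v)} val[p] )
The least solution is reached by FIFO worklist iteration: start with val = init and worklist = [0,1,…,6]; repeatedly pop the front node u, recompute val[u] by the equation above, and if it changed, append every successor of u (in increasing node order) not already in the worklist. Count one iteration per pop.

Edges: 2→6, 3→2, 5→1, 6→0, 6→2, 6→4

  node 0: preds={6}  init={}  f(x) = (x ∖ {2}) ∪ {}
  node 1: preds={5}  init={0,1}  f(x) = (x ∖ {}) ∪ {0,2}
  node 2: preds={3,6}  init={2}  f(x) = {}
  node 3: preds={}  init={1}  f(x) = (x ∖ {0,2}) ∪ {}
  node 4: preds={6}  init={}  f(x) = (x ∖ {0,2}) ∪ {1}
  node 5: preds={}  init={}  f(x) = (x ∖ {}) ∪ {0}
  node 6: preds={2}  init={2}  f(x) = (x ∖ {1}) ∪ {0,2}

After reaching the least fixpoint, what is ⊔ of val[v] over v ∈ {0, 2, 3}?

Worklist (11 pops):
  #1 pop 0: in={2} → {} (no change)
  #2 pop 1: in={} → {0,1,2} (was {0,1}); enqueue []
  #3 pop 2: in={1,2} → {2} (no change)
  #4 pop 3: in={} → {1} (no change)
  #5 pop 4: in={2} → {1} (was {}); enqueue []
  #6 pop 5: in={} → {0} (was {}); enqueue [1]
  #7 pop 6: in={2} → {0,2} (was {2}); enqueue [0,2,4]
  #8 pop 1: in={0} → {0,1,2} (no change)
  #9 pop 0: in={0,2} → {0} (was {}); enqueue []
  #10 pop 2: in={0,1,2} → {2} (no change)
  #11 pop 4: in={0,2} → {1} (no change)

Fixpoint:
  val[0] = {0}
  val[1] = {0,1,2}
  val[2] = {2}
  val[3] = {1}
  val[4] = {1}
  val[5] = {0}
  val[6] = {0,2}

{0,1,2}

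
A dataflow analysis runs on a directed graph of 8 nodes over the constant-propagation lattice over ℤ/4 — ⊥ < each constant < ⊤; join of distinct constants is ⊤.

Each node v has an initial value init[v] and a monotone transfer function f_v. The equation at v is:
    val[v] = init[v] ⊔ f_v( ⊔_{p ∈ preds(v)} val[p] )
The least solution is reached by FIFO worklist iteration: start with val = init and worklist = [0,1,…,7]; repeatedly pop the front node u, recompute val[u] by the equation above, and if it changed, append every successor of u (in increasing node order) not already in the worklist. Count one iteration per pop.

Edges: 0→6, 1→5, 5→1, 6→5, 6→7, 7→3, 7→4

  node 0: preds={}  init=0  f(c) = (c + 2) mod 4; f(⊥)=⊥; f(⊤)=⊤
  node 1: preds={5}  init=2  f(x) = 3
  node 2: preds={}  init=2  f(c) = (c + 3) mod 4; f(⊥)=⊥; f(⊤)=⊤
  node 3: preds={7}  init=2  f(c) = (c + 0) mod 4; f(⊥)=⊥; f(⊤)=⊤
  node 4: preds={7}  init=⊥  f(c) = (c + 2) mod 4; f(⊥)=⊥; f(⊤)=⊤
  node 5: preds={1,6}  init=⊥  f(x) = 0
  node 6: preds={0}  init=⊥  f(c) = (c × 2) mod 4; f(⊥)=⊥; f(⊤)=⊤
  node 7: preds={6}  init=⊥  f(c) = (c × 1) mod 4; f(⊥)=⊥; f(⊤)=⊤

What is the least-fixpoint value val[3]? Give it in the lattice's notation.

⊤

Worklist (12 pops):
  #1 pop 0: in=⊥ → 0 (no change)
  #2 pop 1: in=⊥ → ⊤ (was 2); enqueue []
  #3 pop 2: in=⊥ → 2 (no change)
  #4 pop 3: in=⊥ → 2 (no change)
  #5 pop 4: in=⊥ → ⊥ (no change)
  #6 pop 5: in=⊤ → 0 (was ⊥); enqueue [1]
  #7 pop 6: in=0 → 0 (was ⊥); enqueue [5]
  #8 pop 7: in=0 → 0 (was ⊥); enqueue [3,4]
  #9 pop 1: in=0 → ⊤ (no change)
  #10 pop 5: in=⊤ → 0 (no change)
  #11 pop 3: in=0 → ⊤ (was 2); enqueue []
  #12 pop 4: in=0 → 2 (was ⊥); enqueue []

Fixpoint:
  val[0] = 0
  val[1] = ⊤
  val[2] = 2
  val[3] = ⊤
  val[4] = 2
  val[5] = 0
  val[6] = 0
  val[7] = 0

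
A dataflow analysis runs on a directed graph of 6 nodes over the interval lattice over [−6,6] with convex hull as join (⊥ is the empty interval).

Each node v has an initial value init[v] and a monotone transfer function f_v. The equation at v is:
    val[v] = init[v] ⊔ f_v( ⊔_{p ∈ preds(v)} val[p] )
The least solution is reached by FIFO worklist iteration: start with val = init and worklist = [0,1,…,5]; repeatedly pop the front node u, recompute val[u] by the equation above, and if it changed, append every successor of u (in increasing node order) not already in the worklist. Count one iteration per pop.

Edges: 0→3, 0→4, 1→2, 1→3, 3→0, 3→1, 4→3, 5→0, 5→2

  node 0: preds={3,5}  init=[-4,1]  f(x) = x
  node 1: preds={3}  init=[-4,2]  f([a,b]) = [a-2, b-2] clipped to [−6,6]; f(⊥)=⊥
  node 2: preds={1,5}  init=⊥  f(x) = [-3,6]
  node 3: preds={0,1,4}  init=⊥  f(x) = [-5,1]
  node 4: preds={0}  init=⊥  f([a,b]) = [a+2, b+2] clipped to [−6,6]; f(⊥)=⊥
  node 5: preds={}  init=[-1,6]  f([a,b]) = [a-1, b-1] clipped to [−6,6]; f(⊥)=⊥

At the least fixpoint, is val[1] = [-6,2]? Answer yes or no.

yes

Iteration log — 12 steps:
  step 1. node 0  ⊔preds=[-1,6]  new=[-4,6]  old=[-4,1]  +wl: 
  step 2. node 1  ⊔preds=⊥  new=[-4,2]  stable
  step 3. node 2  ⊔preds=[-4,6]  new=[-3,6]  old=⊥  +wl: 
  step 4. node 3  ⊔preds=[-4,6]  new=[-5,1]  old=⊥  +wl: 0,1
  step 5. node 4  ⊔preds=[-4,6]  new=[-2,6]  old=⊥  +wl: 3
  step 6. node 5  ⊔preds=⊥  new=[-1,6]  stable
  step 7. node 0  ⊔preds=[-5,6]  new=[-5,6]  old=[-4,6]  +wl: 4
  step 8. node 1  ⊔preds=[-5,1]  new=[-6,2]  old=[-4,2]  +wl: 2
  step 9. node 3  ⊔preds=[-6,6]  new=[-5,1]  stable
  step 10. node 4  ⊔preds=[-5,6]  new=[-3,6]  old=[-2,6]  +wl: 3
  step 11. node 2  ⊔preds=[-6,6]  new=[-3,6]  stable
  step 12. node 3  ⊔preds=[-6,6]  new=[-5,1]  stable

Least fixpoint reached:
  node 0: [-5,6]
  node 1: [-6,2]
  node 2: [-3,6]
  node 3: [-5,1]
  node 4: [-3,6]
  node 5: [-1,6]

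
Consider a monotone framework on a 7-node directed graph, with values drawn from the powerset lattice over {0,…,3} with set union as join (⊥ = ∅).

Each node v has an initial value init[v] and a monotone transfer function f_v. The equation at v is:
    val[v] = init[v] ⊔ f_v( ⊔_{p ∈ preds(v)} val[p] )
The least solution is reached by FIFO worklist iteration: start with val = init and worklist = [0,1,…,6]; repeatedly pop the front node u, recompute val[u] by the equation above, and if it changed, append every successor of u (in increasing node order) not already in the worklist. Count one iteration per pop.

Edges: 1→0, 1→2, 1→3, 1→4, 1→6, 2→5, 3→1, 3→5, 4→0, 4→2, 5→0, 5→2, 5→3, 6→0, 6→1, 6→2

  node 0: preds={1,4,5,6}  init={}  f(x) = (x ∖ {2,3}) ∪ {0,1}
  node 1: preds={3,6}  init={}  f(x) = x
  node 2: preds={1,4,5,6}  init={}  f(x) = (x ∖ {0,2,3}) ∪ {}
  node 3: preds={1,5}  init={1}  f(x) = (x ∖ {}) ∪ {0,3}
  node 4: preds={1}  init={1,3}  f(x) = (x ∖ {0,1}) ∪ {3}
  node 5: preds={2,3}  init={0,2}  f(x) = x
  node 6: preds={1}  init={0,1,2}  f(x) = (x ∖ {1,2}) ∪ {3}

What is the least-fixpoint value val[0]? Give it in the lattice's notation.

Trace (14 dequeues):
  [1] u=0 | in {0,1,2,3} | out {0,1} | prev {} | push {}
  [2] u=1 | in {0,1,2} | out {0,1,2} | prev {} | push {0}
  [3] u=2 | in {0,1,2,3} | out {1} | prev {} | push {}
  [4] u=3 | in {0,1,2} | out {0,1,2,3} | prev {1} | push {1}
  [5] u=4 | in {0,1,2} | out {1,2,3} | prev {1,3} | push {2}
  [6] u=5 | in {0,1,2,3} | out {0,1,2,3} | prev {0,2} | push {3}
  [7] u=6 | in {0,1,2} | out {0,1,2,3} | prev {0,1,2} | push {}
  [8] u=0 | in {0,1,2,3} | out {0,1} | ==
  [9] u=1 | in {0,1,2,3} | out {0,1,2,3} | prev {0,1,2} | push {0,4,6}
  [10] u=2 | in {0,1,2,3} | out {1} | ==
  [11] u=3 | in {0,1,2,3} | out {0,1,2,3} | ==
  [12] u=0 | in {0,1,2,3} | out {0,1} | ==
  [13] u=4 | in {0,1,2,3} | out {1,2,3} | ==
  [14] u=6 | in {0,1,2,3} | out {0,1,2,3} | ==

Converged values:
  [0] {0,1}
  [1] {0,1,2,3}
  [2] {1}
  [3] {0,1,2,3}
  [4] {1,2,3}
  [5] {0,1,2,3}
  [6] {0,1,2,3}

{0,1}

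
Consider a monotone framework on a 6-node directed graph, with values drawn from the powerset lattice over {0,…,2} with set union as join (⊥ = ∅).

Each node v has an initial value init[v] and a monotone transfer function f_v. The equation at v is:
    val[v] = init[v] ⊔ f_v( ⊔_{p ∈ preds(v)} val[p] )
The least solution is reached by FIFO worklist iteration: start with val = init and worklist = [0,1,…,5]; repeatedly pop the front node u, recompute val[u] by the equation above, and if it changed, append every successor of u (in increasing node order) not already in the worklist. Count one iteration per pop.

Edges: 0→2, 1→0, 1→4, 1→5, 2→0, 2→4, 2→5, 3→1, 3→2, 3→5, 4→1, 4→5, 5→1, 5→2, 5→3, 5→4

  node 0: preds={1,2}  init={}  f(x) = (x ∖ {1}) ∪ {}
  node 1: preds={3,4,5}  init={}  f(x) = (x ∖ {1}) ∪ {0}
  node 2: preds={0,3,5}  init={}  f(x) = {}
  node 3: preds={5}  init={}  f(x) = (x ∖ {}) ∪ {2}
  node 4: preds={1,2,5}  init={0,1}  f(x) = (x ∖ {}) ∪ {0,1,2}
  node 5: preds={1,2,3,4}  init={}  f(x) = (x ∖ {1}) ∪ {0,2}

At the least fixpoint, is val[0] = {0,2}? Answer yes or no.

Trace (15 dequeues):
  [1] u=0 | in {} | out {} | ==
  [2] u=1 | in {0,1} | out {0} | prev {} | push {0}
  [3] u=2 | in {} | out {} | ==
  [4] u=3 | in {} | out {2} | prev {} | push {1,2}
  [5] u=4 | in {0} | out {0,1,2} | prev {0,1} | push {}
  [6] u=5 | in {0,1,2} | out {0,2} | prev {} | push {3,4}
  [7] u=0 | in {0} | out {0} | prev {} | push {}
  [8] u=1 | in {0,1,2} | out {0,2} | prev {0} | push {0,5}
  [9] u=2 | in {0,2} | out {} | ==
  [10] u=3 | in {0,2} | out {0,2} | prev {2} | push {1,2}
  [11] u=4 | in {0,2} | out {0,1,2} | ==
  [12] u=0 | in {0,2} | out {0,2} | prev {0} | push {}
  [13] u=5 | in {0,1,2} | out {0,2} | ==
  [14] u=1 | in {0,1,2} | out {0,2} | ==
  [15] u=2 | in {0,2} | out {} | ==

Converged values:
  [0] {0,2}
  [1] {0,2}
  [2] {}
  [3] {0,2}
  [4] {0,1,2}
  [5] {0,2}

yes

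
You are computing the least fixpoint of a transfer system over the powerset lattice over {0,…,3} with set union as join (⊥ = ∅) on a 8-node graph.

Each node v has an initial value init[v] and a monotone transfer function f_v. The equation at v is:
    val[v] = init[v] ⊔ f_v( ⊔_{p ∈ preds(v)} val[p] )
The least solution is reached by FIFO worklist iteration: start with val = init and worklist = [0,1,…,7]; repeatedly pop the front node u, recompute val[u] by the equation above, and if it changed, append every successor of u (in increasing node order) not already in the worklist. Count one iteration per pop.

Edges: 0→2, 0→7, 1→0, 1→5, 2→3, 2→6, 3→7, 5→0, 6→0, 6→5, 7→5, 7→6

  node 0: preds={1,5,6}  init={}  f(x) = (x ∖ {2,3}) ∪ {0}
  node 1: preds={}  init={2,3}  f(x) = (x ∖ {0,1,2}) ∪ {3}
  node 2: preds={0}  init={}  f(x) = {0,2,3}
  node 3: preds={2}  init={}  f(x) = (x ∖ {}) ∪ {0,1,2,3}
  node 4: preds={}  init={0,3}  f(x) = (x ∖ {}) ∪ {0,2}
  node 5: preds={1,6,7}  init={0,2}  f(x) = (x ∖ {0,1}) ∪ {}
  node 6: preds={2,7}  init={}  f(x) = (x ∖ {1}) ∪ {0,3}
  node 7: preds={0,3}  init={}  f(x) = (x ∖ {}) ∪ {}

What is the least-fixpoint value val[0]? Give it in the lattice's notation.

{0}

Iteration log — 11 steps:
  step 1. node 0  ⊔preds={0,2,3}  new={0}  old={}  +wl: 
  step 2. node 1  ⊔preds={}  new={2,3}  stable
  step 3. node 2  ⊔preds={0}  new={0,2,3}  old={}  +wl: 
  step 4. node 3  ⊔preds={0,2,3}  new={0,1,2,3}  old={}  +wl: 
  step 5. node 4  ⊔preds={}  new={0,2,3}  old={0,3}  +wl: 
  step 6. node 5  ⊔preds={2,3}  new={0,2,3}  old={0,2}  +wl: 0
  step 7. node 6  ⊔preds={0,2,3}  new={0,2,3}  old={}  +wl: 5
  step 8. node 7  ⊔preds={0,1,2,3}  new={0,1,2,3}  old={}  +wl: 6
  step 9. node 0  ⊔preds={0,2,3}  new={0}  stable
  step 10. node 5  ⊔preds={0,1,2,3}  new={0,2,3}  stable
  step 11. node 6  ⊔preds={0,1,2,3}  new={0,2,3}  stable

Least fixpoint reached:
  node 0: {0}
  node 1: {2,3}
  node 2: {0,2,3}
  node 3: {0,1,2,3}
  node 4: {0,2,3}
  node 5: {0,2,3}
  node 6: {0,2,3}
  node 7: {0,1,2,3}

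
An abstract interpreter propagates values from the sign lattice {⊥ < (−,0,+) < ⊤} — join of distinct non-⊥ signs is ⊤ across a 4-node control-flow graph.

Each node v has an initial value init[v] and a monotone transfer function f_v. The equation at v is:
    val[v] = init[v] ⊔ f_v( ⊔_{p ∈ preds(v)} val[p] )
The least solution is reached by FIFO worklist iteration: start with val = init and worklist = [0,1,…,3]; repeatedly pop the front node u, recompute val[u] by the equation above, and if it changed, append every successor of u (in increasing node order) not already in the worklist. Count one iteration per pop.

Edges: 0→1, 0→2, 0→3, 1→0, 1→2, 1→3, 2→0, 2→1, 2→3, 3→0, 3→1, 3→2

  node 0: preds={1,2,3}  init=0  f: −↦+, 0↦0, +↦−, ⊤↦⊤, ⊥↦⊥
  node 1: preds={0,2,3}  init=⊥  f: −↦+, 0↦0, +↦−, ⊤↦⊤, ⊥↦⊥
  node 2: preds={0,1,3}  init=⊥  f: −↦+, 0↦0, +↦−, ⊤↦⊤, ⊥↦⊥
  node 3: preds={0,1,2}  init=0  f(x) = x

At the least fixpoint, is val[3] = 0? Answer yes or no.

yes

Iteration log — 6 steps:
  step 1. node 0  ⊔preds=0  new=0  stable
  step 2. node 1  ⊔preds=0  new=0  old=⊥  +wl: 0
  step 3. node 2  ⊔preds=0  new=0  old=⊥  +wl: 1
  step 4. node 3  ⊔preds=0  new=0  stable
  step 5. node 0  ⊔preds=0  new=0  stable
  step 6. node 1  ⊔preds=0  new=0  stable

Least fixpoint reached:
  node 0: 0
  node 1: 0
  node 2: 0
  node 3: 0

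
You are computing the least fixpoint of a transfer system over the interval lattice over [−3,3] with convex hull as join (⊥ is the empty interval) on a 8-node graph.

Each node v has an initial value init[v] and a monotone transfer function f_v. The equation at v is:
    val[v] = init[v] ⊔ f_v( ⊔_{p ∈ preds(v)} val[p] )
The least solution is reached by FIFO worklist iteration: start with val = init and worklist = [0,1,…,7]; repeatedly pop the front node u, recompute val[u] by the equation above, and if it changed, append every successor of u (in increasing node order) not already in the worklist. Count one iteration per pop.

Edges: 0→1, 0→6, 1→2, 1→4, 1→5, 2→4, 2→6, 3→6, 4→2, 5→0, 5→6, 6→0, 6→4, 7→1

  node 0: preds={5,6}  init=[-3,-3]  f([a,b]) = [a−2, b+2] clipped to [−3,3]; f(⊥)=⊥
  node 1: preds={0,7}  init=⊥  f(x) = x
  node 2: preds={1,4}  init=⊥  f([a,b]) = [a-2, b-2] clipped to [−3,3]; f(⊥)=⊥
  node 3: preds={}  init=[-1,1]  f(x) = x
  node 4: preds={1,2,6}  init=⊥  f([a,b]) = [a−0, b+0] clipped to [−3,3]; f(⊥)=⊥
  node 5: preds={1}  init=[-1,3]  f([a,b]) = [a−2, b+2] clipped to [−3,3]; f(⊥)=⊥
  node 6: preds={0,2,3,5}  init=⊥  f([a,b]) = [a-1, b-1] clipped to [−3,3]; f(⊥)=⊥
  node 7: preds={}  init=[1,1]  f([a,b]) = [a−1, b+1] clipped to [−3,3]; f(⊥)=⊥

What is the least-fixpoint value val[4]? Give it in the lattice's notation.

[-3,3]

Trace (11 dequeues):
  [1] u=0 | in [-1,3] | out [-3,3] | prev [-3,-3] | push {}
  [2] u=1 | in [-3,3] | out [-3,3] | prev ⊥ | push {}
  [3] u=2 | in [-3,3] | out [-3,1] | prev ⊥ | push {}
  [4] u=3 | in ⊥ | out [-1,1] | ==
  [5] u=4 | in [-3,3] | out [-3,3] | prev ⊥ | push {2}
  [6] u=5 | in [-3,3] | out [-3,3] | prev [-1,3] | push {0}
  [7] u=6 | in [-3,3] | out [-3,2] | prev ⊥ | push {4}
  [8] u=7 | in ⊥ | out [1,1] | ==
  [9] u=2 | in [-3,3] | out [-3,1] | ==
  [10] u=0 | in [-3,3] | out [-3,3] | ==
  [11] u=4 | in [-3,3] | out [-3,3] | ==

Converged values:
  [0] [-3,3]
  [1] [-3,3]
  [2] [-3,1]
  [3] [-1,1]
  [4] [-3,3]
  [5] [-3,3]
  [6] [-3,2]
  [7] [1,1]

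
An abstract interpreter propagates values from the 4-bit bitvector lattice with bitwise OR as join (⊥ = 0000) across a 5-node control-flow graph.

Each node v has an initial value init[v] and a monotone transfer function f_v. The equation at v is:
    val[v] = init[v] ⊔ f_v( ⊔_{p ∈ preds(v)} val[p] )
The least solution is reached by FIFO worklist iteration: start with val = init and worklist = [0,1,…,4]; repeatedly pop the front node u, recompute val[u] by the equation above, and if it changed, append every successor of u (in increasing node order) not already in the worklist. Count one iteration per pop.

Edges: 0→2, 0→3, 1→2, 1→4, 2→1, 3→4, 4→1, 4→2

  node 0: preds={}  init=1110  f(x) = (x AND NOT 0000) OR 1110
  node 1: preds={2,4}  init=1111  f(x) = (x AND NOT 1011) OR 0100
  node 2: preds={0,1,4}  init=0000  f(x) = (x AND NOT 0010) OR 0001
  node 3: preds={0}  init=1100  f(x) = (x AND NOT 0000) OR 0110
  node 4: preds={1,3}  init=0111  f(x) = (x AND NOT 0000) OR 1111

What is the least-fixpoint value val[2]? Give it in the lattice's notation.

Trace (7 dequeues):
  [1] u=0 | in 0000 | out 1110 | ==
  [2] u=1 | in 0111 | out 1111 | ==
  [3] u=2 | in 1111 | out 1101 | prev 0000 | push {1}
  [4] u=3 | in 1110 | out 1110 | prev 1100 | push {}
  [5] u=4 | in 1111 | out 1111 | prev 0111 | push {2}
  [6] u=1 | in 1111 | out 1111 | ==
  [7] u=2 | in 1111 | out 1101 | ==

Converged values:
  [0] 1110
  [1] 1111
  [2] 1101
  [3] 1110
  [4] 1111

1101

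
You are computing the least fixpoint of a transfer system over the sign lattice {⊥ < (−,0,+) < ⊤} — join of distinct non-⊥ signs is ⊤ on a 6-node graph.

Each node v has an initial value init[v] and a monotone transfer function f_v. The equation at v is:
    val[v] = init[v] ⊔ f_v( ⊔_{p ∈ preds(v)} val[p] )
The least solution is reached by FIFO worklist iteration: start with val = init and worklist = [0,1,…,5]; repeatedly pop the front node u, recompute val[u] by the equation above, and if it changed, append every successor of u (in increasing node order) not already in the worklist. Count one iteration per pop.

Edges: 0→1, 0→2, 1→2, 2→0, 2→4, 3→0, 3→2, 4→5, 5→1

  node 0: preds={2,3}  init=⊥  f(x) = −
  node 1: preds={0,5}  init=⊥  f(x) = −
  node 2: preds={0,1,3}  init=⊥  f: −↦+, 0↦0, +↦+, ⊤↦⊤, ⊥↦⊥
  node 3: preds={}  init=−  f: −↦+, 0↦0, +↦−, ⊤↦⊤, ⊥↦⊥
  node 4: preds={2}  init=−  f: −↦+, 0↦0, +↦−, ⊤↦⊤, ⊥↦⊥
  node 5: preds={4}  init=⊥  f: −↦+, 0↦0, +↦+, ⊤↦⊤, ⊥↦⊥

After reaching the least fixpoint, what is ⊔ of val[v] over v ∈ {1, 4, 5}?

Iteration log — 8 steps:
  step 1. node 0  ⊔preds=−  new=−  old=⊥  +wl: 
  step 2. node 1  ⊔preds=−  new=−  old=⊥  +wl: 
  step 3. node 2  ⊔preds=−  new=+  old=⊥  +wl: 0
  step 4. node 3  ⊔preds=⊥  new=−  stable
  step 5. node 4  ⊔preds=+  new=−  stable
  step 6. node 5  ⊔preds=−  new=+  old=⊥  +wl: 1
  step 7. node 0  ⊔preds=⊤  new=−  stable
  step 8. node 1  ⊔preds=⊤  new=−  stable

Least fixpoint reached:
  node 0: −
  node 1: −
  node 2: +
  node 3: −
  node 4: −
  node 5: +

⊤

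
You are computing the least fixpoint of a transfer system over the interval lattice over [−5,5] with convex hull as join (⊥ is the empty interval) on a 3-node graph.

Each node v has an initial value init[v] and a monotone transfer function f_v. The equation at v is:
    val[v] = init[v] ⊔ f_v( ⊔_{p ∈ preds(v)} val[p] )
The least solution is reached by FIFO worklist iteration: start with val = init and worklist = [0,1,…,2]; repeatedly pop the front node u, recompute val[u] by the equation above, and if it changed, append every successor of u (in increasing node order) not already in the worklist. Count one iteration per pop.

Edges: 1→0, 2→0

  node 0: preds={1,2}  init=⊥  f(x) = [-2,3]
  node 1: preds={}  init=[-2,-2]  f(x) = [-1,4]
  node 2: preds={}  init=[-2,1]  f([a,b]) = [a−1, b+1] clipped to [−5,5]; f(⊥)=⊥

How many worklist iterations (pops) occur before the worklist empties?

4

Trace (4 dequeues):
  [1] u=0 | in [-2,1] | out [-2,3] | prev ⊥ | push {}
  [2] u=1 | in ⊥ | out [-2,4] | prev [-2,-2] | push {0}
  [3] u=2 | in ⊥ | out [-2,1] | ==
  [4] u=0 | in [-2,4] | out [-2,3] | ==

Converged values:
  [0] [-2,3]
  [1] [-2,4]
  [2] [-2,1]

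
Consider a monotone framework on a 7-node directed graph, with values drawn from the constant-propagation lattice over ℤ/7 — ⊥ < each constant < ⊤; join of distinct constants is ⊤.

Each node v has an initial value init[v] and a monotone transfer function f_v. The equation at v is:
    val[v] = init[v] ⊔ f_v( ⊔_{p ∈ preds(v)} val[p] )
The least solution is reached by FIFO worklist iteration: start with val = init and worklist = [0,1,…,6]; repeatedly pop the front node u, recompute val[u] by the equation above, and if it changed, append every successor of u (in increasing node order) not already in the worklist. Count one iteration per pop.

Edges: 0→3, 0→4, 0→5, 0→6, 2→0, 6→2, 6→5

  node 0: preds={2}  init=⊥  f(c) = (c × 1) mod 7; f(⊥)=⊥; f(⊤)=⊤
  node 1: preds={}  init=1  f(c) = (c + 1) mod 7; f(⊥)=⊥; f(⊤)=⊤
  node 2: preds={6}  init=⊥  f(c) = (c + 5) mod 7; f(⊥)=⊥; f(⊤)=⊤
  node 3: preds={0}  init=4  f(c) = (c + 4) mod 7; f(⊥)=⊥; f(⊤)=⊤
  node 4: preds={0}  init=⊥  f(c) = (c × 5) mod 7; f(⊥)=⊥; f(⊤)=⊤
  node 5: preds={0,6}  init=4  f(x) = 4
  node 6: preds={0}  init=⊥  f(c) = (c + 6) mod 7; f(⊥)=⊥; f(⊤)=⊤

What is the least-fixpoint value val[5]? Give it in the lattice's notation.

4

Iteration log — 7 steps:
  step 1. node 0  ⊔preds=⊥  new=⊥  stable
  step 2. node 1  ⊔preds=⊥  new=1  stable
  step 3. node 2  ⊔preds=⊥  new=⊥  stable
  step 4. node 3  ⊔preds=⊥  new=4  stable
  step 5. node 4  ⊔preds=⊥  new=⊥  stable
  step 6. node 5  ⊔preds=⊥  new=4  stable
  step 7. node 6  ⊔preds=⊥  new=⊥  stable

Least fixpoint reached:
  node 0: ⊥
  node 1: 1
  node 2: ⊥
  node 3: 4
  node 4: ⊥
  node 5: 4
  node 6: ⊥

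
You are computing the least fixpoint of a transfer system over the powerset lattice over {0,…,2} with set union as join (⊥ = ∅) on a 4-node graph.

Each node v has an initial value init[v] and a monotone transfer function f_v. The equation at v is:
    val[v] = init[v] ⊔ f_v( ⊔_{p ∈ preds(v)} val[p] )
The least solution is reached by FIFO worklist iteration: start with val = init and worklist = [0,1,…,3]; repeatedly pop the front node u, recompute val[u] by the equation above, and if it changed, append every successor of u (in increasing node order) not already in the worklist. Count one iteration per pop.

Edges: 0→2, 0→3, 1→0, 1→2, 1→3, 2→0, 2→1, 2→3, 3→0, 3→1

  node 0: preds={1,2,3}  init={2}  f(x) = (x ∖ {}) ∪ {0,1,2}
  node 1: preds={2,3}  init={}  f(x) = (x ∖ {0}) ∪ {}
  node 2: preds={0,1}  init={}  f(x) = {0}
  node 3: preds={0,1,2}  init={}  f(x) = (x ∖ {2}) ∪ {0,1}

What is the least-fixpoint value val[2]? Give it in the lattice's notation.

{0}

Worklist (9 pops):
  #1 pop 0: in={} → {0,1,2} (was {2}); enqueue []
  #2 pop 1: in={} → {} (no change)
  #3 pop 2: in={0,1,2} → {0} (was {}); enqueue [0,1]
  #4 pop 3: in={0,1,2} → {0,1} (was {}); enqueue []
  #5 pop 0: in={0,1} → {0,1,2} (no change)
  #6 pop 1: in={0,1} → {1} (was {}); enqueue [0,2,3]
  #7 pop 0: in={0,1} → {0,1,2} (no change)
  #8 pop 2: in={0,1,2} → {0} (no change)
  #9 pop 3: in={0,1,2} → {0,1} (no change)

Fixpoint:
  val[0] = {0,1,2}
  val[1] = {1}
  val[2] = {0}
  val[3] = {0,1}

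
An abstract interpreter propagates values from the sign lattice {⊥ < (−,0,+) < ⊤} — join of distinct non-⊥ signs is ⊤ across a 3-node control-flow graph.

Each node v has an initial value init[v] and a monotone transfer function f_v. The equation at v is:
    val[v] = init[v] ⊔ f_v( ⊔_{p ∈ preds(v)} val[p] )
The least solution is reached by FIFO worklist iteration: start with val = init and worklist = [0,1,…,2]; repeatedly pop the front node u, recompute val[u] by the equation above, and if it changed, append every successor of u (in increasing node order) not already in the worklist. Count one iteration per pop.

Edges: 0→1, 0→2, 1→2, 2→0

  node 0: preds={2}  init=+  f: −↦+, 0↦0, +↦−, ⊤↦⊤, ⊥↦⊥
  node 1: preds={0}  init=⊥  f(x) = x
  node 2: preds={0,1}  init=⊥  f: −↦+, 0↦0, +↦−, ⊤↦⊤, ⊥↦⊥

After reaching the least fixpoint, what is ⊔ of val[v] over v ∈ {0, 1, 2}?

Worklist (4 pops):
  #1 pop 0: in=⊥ → + (no change)
  #2 pop 1: in=+ → + (was ⊥); enqueue []
  #3 pop 2: in=+ → − (was ⊥); enqueue [0]
  #4 pop 0: in=− → + (no change)

Fixpoint:
  val[0] = +
  val[1] = +
  val[2] = −

⊤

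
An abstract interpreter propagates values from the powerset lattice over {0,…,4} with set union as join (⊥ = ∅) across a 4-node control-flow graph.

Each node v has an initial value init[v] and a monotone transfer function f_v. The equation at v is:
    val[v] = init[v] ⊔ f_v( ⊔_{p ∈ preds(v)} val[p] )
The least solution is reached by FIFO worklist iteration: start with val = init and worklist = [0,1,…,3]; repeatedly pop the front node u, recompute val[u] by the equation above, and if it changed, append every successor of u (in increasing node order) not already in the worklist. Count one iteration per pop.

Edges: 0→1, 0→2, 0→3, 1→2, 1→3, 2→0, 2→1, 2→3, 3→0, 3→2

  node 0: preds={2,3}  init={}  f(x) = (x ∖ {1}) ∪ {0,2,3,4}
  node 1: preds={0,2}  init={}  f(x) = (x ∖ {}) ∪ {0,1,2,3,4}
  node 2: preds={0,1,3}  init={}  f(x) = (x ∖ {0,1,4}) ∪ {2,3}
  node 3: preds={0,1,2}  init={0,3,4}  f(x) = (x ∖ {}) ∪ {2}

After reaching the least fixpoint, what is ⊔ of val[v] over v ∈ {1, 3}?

{0,1,2,3,4}

Worklist (7 pops):
  #1 pop 0: in={0,3,4} → {0,2,3,4} (was {}); enqueue []
  #2 pop 1: in={0,2,3,4} → {0,1,2,3,4} (was {}); enqueue []
  #3 pop 2: in={0,1,2,3,4} → {2,3} (was {}); enqueue [0,1]
  #4 pop 3: in={0,1,2,3,4} → {0,1,2,3,4} (was {0,3,4}); enqueue [2]
  #5 pop 0: in={0,1,2,3,4} → {0,2,3,4} (no change)
  #6 pop 1: in={0,2,3,4} → {0,1,2,3,4} (no change)
  #7 pop 2: in={0,1,2,3,4} → {2,3} (no change)

Fixpoint:
  val[0] = {0,2,3,4}
  val[1] = {0,1,2,3,4}
  val[2] = {2,3}
  val[3] = {0,1,2,3,4}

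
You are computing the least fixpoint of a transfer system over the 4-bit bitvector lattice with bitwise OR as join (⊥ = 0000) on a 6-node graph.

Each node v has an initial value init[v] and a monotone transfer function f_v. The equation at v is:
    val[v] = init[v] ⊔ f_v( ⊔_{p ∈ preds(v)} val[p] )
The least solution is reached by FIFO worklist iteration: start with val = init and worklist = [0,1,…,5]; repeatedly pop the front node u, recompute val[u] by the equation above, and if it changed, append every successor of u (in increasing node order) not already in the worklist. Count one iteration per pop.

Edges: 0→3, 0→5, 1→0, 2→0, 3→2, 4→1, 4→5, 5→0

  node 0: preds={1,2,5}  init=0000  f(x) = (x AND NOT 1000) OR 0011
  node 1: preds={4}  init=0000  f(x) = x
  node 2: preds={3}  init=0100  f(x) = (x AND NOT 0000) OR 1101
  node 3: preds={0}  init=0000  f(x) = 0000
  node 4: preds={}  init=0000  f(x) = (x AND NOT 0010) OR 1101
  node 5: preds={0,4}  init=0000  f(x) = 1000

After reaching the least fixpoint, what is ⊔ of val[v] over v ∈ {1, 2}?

1101

Worklist (9 pops):
  #1 pop 0: in=0100 → 0111 (was 0000); enqueue []
  #2 pop 1: in=0000 → 0000 (no change)
  #3 pop 2: in=0000 → 1101 (was 0100); enqueue [0]
  #4 pop 3: in=0111 → 0000 (no change)
  #5 pop 4: in=0000 → 1101 (was 0000); enqueue [1]
  #6 pop 5: in=1111 → 1000 (was 0000); enqueue []
  #7 pop 0: in=1101 → 0111 (no change)
  #8 pop 1: in=1101 → 1101 (was 0000); enqueue [0]
  #9 pop 0: in=1101 → 0111 (no change)

Fixpoint:
  val[0] = 0111
  val[1] = 1101
  val[2] = 1101
  val[3] = 0000
  val[4] = 1101
  val[5] = 1000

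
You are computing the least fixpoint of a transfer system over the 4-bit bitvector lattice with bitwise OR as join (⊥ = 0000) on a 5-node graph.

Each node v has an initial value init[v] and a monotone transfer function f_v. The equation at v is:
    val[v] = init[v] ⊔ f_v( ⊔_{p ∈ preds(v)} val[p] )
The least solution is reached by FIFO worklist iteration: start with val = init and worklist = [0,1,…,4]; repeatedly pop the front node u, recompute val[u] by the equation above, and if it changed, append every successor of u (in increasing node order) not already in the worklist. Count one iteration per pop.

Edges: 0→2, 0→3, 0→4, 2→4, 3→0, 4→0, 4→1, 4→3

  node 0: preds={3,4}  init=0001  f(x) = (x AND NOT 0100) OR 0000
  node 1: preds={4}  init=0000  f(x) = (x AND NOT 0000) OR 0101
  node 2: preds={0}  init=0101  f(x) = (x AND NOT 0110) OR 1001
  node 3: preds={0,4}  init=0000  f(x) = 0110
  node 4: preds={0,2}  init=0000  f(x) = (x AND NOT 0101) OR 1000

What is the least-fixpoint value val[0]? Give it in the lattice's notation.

1011

Iteration log — 13 steps:
  step 1. node 0  ⊔preds=0000  new=0001  stable
  step 2. node 1  ⊔preds=0000  new=0101  old=0000  +wl: 
  step 3. node 2  ⊔preds=0001  new=1101  old=0101  +wl: 
  step 4. node 3  ⊔preds=0001  new=0110  old=0000  +wl: 0
  step 5. node 4  ⊔preds=1101  new=1000  old=0000  +wl: 1,3
  step 6. node 0  ⊔preds=1110  new=1011  old=0001  +wl: 2,4
  step 7. node 1  ⊔preds=1000  new=1101  old=0101  +wl: 
  step 8. node 3  ⊔preds=1011  new=0110  stable
  step 9. node 2  ⊔preds=1011  new=1101  stable
  step 10. node 4  ⊔preds=1111  new=1010  old=1000  +wl: 0,1,3
  step 11. node 0  ⊔preds=1110  new=1011  stable
  step 12. node 1  ⊔preds=1010  new=1111  old=1101  +wl: 
  step 13. node 3  ⊔preds=1011  new=0110  stable

Least fixpoint reached:
  node 0: 1011
  node 1: 1111
  node 2: 1101
  node 3: 0110
  node 4: 1010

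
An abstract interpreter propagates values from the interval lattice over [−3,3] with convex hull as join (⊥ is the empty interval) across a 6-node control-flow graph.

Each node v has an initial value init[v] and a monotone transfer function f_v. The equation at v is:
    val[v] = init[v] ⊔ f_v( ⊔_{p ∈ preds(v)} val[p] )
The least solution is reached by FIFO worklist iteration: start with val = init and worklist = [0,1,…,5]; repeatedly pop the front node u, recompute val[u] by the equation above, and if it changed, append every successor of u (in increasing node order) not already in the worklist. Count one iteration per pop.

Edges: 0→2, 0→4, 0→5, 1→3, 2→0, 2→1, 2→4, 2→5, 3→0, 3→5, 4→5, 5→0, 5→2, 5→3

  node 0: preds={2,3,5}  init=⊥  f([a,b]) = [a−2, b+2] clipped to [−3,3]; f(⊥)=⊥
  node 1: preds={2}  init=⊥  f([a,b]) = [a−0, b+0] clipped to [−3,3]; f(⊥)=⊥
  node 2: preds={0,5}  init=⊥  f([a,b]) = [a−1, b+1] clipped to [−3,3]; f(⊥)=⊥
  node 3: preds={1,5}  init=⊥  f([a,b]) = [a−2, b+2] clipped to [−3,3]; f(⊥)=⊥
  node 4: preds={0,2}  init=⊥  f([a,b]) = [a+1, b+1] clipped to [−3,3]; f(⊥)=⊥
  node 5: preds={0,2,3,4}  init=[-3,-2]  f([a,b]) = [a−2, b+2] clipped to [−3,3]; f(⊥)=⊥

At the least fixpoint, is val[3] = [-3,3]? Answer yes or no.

Iteration log — 15 steps:
  step 1. node 0  ⊔preds=[-3,-2]  new=[-3,0]  old=⊥  +wl: 
  step 2. node 1  ⊔preds=⊥  new=⊥  stable
  step 3. node 2  ⊔preds=[-3,0]  new=[-3,1]  old=⊥  +wl: 0,1
  step 4. node 3  ⊔preds=[-3,-2]  new=[-3,0]  old=⊥  +wl: 
  step 5. node 4  ⊔preds=[-3,1]  new=[-2,2]  old=⊥  +wl: 
  step 6. node 5  ⊔preds=[-3,2]  new=[-3,3]  old=[-3,-2]  +wl: 2,3
  step 7. node 0  ⊔preds=[-3,3]  new=[-3,3]  old=[-3,0]  +wl: 4,5
  step 8. node 1  ⊔preds=[-3,1]  new=[-3,1]  old=⊥  +wl: 
  step 9. node 2  ⊔preds=[-3,3]  new=[-3,3]  old=[-3,1]  +wl: 0,1
  step 10. node 3  ⊔preds=[-3,3]  new=[-3,3]  old=[-3,0]  +wl: 
  step 11. node 4  ⊔preds=[-3,3]  new=[-2,3]  old=[-2,2]  +wl: 
  step 12. node 5  ⊔preds=[-3,3]  new=[-3,3]  stable
  step 13. node 0  ⊔preds=[-3,3]  new=[-3,3]  stable
  step 14. node 1  ⊔preds=[-3,3]  new=[-3,3]  old=[-3,1]  +wl: 3
  step 15. node 3  ⊔preds=[-3,3]  new=[-3,3]  stable

Least fixpoint reached:
  node 0: [-3,3]
  node 1: [-3,3]
  node 2: [-3,3]
  node 3: [-3,3]
  node 4: [-2,3]
  node 5: [-3,3]

yes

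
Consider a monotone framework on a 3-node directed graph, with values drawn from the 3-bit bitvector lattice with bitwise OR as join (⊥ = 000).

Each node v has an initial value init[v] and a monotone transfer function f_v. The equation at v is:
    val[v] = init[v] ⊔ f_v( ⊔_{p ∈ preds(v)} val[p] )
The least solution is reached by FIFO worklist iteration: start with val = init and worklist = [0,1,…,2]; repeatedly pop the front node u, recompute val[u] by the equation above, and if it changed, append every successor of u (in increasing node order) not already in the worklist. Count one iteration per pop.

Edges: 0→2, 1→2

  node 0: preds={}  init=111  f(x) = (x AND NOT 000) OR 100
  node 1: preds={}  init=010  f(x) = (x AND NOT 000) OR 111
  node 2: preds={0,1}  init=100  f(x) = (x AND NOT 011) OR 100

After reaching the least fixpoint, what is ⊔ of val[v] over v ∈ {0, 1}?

111

Iteration log — 3 steps:
  step 1. node 0  ⊔preds=000  new=111  stable
  step 2. node 1  ⊔preds=000  new=111  old=010  +wl: 
  step 3. node 2  ⊔preds=111  new=100  stable

Least fixpoint reached:
  node 0: 111
  node 1: 111
  node 2: 100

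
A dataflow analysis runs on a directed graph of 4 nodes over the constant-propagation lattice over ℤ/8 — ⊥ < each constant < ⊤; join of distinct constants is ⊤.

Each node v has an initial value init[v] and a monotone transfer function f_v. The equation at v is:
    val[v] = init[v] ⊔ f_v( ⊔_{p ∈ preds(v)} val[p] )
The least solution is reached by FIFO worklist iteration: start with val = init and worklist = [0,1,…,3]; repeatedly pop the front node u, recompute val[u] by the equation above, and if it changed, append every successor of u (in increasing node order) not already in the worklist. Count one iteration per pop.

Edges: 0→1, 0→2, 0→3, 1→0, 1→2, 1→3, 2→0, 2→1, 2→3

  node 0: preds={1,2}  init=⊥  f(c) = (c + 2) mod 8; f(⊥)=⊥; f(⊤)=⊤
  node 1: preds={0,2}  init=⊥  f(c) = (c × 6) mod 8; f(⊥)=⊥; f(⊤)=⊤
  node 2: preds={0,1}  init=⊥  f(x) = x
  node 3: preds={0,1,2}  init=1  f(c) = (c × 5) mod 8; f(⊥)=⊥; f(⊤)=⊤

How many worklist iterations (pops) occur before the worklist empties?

4

Iteration log — 4 steps:
  step 1. node 0  ⊔preds=⊥  new=⊥  stable
  step 2. node 1  ⊔preds=⊥  new=⊥  stable
  step 3. node 2  ⊔preds=⊥  new=⊥  stable
  step 4. node 3  ⊔preds=⊥  new=1  stable

Least fixpoint reached:
  node 0: ⊥
  node 1: ⊥
  node 2: ⊥
  node 3: 1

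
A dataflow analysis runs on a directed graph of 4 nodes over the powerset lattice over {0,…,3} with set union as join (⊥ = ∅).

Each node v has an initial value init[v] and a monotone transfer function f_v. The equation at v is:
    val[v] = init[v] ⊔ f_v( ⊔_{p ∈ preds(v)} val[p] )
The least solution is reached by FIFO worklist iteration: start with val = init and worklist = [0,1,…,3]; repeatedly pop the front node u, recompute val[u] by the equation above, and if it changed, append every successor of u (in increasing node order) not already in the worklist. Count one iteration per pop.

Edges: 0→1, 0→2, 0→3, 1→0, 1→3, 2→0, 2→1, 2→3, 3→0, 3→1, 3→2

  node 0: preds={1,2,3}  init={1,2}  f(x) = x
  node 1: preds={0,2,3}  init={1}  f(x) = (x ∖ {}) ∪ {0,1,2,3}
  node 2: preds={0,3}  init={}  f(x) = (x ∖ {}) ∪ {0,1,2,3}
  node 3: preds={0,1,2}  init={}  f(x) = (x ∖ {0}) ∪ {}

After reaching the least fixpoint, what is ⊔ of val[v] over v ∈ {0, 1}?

{0,1,2,3}

Trace (8 dequeues):
  [1] u=0 | in {1} | out {1,2} | ==
  [2] u=1 | in {1,2} | out {0,1,2,3} | prev {1} | push {0}
  [3] u=2 | in {1,2} | out {0,1,2,3} | prev {} | push {1}
  [4] u=3 | in {0,1,2,3} | out {1,2,3} | prev {} | push {2}
  [5] u=0 | in {0,1,2,3} | out {0,1,2,3} | prev {1,2} | push {3}
  [6] u=1 | in {0,1,2,3} | out {0,1,2,3} | ==
  [7] u=2 | in {0,1,2,3} | out {0,1,2,3} | ==
  [8] u=3 | in {0,1,2,3} | out {1,2,3} | ==

Converged values:
  [0] {0,1,2,3}
  [1] {0,1,2,3}
  [2] {0,1,2,3}
  [3] {1,2,3}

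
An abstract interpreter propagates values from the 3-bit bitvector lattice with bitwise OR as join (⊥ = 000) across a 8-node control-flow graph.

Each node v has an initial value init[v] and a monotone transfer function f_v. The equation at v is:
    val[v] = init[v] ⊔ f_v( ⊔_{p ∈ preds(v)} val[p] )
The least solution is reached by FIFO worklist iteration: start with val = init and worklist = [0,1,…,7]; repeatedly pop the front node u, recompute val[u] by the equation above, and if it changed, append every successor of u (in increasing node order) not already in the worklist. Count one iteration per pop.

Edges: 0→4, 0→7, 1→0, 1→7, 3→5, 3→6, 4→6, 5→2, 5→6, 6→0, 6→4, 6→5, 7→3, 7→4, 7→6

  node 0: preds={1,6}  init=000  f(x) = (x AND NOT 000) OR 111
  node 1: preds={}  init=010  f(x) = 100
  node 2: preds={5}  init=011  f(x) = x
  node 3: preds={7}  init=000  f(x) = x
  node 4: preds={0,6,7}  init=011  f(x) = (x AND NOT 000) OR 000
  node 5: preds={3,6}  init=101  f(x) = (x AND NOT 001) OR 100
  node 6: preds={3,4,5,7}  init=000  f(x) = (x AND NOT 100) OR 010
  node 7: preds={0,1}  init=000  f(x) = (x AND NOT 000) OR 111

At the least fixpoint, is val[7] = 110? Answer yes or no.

no

Trace (15 dequeues):
  [1] u=0 | in 010 | out 111 | prev 000 | push {}
  [2] u=1 | in 000 | out 110 | prev 010 | push {0}
  [3] u=2 | in 101 | out 111 | prev 011 | push {}
  [4] u=3 | in 000 | out 000 | ==
  [5] u=4 | in 111 | out 111 | prev 011 | push {}
  [6] u=5 | in 000 | out 101 | ==
  [7] u=6 | in 111 | out 011 | prev 000 | push {4,5}
  [8] u=7 | in 111 | out 111 | prev 000 | push {3,6}
  [9] u=0 | in 111 | out 111 | ==
  [10] u=4 | in 111 | out 111 | ==
  [11] u=5 | in 011 | out 111 | prev 101 | push {2}
  [12] u=3 | in 111 | out 111 | prev 000 | push {5}
  [13] u=6 | in 111 | out 011 | ==
  [14] u=2 | in 111 | out 111 | ==
  [15] u=5 | in 111 | out 111 | ==

Converged values:
  [0] 111
  [1] 110
  [2] 111
  [3] 111
  [4] 111
  [5] 111
  [6] 011
  [7] 111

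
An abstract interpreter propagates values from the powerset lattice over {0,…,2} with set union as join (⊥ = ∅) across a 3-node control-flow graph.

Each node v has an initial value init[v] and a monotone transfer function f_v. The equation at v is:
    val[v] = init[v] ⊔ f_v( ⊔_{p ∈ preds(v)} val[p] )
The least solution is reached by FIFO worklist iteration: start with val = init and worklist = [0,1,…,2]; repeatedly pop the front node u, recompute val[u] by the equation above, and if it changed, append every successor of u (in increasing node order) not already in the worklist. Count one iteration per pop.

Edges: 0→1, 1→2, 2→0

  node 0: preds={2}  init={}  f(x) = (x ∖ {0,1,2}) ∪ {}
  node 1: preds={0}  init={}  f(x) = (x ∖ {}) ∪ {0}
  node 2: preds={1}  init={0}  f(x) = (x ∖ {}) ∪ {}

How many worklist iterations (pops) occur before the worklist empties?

Trace (3 dequeues):
  [1] u=0 | in {0} | out {} | ==
  [2] u=1 | in {} | out {0} | prev {} | push {}
  [3] u=2 | in {0} | out {0} | ==

Converged values:
  [0] {}
  [1] {0}
  [2] {0}

3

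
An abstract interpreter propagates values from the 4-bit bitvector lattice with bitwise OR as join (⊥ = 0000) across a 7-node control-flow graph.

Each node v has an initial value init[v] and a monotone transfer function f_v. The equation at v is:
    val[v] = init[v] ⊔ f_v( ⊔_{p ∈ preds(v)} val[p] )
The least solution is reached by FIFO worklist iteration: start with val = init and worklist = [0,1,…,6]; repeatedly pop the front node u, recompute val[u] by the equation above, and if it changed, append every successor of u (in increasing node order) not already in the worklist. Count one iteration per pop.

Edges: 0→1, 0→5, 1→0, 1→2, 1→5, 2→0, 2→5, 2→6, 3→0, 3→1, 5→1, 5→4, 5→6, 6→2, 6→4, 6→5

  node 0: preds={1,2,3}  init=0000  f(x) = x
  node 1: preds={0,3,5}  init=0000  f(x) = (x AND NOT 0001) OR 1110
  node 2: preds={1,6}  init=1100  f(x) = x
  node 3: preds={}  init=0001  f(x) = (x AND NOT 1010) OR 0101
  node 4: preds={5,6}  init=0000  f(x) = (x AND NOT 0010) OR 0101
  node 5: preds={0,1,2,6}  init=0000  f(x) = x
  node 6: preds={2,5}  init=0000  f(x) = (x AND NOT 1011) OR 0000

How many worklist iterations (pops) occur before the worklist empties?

12

Worklist (12 pops):
  #1 pop 0: in=1101 → 1101 (was 0000); enqueue []
  #2 pop 1: in=1101 → 1110 (was 0000); enqueue [0]
  #3 pop 2: in=1110 → 1110 (was 1100); enqueue []
  #4 pop 3: in=0000 → 0101 (was 0001); enqueue [1]
  #5 pop 4: in=0000 → 0101 (was 0000); enqueue []
  #6 pop 5: in=1111 → 1111 (was 0000); enqueue [4]
  #7 pop 6: in=1111 → 0100 (was 0000); enqueue [2,5]
  #8 pop 0: in=1111 → 1111 (was 1101); enqueue []
  #9 pop 1: in=1111 → 1110 (no change)
  #10 pop 4: in=1111 → 1101 (was 0101); enqueue []
  #11 pop 2: in=1110 → 1110 (no change)
  #12 pop 5: in=1111 → 1111 (no change)

Fixpoint:
  val[0] = 1111
  val[1] = 1110
  val[2] = 1110
  val[3] = 0101
  val[4] = 1101
  val[5] = 1111
  val[6] = 0100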